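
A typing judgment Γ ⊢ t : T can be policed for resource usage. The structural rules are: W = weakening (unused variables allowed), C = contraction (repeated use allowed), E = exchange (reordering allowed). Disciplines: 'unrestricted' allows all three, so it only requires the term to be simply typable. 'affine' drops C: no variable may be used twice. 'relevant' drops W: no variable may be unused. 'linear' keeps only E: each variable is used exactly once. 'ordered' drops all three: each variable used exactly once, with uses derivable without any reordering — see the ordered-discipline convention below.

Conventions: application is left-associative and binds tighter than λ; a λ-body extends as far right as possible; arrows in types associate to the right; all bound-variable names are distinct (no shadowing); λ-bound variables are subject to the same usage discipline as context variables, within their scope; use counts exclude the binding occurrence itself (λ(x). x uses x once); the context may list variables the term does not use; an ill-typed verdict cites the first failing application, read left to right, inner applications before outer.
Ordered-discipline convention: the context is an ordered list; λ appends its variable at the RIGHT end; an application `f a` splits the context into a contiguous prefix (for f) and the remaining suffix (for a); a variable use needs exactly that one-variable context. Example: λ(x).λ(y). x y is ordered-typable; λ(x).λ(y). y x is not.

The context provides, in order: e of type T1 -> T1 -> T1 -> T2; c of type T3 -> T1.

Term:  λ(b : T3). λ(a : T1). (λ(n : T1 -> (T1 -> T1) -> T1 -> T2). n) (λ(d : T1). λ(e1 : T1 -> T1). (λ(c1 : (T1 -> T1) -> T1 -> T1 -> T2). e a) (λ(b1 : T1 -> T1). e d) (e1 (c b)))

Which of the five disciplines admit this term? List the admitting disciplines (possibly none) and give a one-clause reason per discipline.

admitting disciplines: unrestricted
use counts: e ×2, c ×1, b (bound) ×1, a (bound) ×1, n (bound) ×1, d (bound) ×1, e1 (bound) ×1, c1 (bound) ×0, b1 (bound) ×0
left-to-right use order: n, e, a, e, d, e1, c, b
typing: well-typed — term : T3 -> T1 -> T1 -> (T1 -> T1) -> T1 -> T2
ordered: ✗ — needs contraction — e ×2; c1, b1 left unused
linear: ✗ — needs contraction — e ×2; c1, b1 left unused
affine: ✗ — needs contraction — e ×2
relevant: ✗ — c1, b1 left unused
unrestricted: ✓ — simply typable at T3 -> T1 -> T1 -> (T1 -> T1) -> T1 -> T2; W, C, E all held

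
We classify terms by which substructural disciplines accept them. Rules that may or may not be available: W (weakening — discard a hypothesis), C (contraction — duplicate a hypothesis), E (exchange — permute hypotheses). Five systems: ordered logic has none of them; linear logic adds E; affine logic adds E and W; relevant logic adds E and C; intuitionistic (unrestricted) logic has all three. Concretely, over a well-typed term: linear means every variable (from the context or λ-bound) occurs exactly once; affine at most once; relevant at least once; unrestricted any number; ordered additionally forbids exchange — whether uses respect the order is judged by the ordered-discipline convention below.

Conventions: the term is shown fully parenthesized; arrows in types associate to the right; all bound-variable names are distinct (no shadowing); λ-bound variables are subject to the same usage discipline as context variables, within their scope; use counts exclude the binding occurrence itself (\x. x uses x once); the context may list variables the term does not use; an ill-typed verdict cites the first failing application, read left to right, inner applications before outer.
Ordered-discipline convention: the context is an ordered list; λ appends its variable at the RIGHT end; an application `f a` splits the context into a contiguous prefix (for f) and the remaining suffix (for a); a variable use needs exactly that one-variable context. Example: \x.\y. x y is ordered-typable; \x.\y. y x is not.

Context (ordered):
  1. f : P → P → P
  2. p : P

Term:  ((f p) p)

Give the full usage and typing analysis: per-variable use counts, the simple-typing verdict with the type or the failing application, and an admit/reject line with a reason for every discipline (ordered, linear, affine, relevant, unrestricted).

use counts: f ×1, p ×2
use order (left to right): f, p, p
typing: the term checks, with type P
ordered ✗ (needs contraction — p ×2)
linear ✗ (needs contraction — p ×2)
affine ✗ (needs contraction — p ×2)
relevant ✓ (f, p: all used, weakening unneeded)
unrestricted ✓ (typability at P is all that's needed)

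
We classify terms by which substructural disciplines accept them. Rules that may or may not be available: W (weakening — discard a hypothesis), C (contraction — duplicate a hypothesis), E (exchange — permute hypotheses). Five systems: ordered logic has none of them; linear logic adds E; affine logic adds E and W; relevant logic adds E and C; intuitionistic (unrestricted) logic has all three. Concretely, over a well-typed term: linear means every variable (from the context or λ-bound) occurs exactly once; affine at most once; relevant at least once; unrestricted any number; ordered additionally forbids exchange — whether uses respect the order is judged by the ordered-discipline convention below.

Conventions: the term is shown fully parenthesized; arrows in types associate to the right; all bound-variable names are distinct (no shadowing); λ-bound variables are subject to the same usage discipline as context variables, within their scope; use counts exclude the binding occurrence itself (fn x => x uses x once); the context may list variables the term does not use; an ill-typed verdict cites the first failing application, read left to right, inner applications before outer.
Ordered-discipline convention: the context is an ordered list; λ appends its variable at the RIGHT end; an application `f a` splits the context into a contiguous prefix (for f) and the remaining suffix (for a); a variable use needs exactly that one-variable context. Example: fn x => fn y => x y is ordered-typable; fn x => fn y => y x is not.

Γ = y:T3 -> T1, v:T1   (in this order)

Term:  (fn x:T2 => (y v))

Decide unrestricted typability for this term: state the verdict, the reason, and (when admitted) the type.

no — not simply typable
counts: y: 1×; v: 1×; x [bound]: 0×
use order (left to right): y, v
typing: ill-typed: an argument T1 mismatches the expected T3
per-discipline verdicts: ordered ✗ | linear ✗ | affine ✗ | relevant ✗ | unrestricted ✗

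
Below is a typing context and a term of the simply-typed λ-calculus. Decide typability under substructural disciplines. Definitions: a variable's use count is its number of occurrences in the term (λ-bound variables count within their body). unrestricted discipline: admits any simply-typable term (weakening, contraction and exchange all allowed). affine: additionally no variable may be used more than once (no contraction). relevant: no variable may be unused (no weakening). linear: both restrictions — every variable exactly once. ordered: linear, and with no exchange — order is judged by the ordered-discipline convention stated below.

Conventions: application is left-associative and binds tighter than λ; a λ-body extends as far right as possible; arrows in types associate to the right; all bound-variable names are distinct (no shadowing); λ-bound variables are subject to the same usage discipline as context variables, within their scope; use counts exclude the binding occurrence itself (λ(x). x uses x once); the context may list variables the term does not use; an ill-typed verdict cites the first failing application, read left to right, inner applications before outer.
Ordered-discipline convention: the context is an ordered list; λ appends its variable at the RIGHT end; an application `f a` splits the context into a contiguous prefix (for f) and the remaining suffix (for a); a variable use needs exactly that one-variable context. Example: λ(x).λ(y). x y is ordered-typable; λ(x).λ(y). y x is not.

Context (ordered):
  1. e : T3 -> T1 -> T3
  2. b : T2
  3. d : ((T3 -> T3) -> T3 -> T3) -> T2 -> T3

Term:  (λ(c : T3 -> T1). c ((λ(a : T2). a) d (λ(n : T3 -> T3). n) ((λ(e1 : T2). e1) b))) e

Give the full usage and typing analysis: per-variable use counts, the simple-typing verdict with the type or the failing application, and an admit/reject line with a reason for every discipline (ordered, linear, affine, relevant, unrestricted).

usage: e ×1, b ×1, d ×1, c [bound] ×1, a [bound] ×1, n [bound] ×1, e1 [bound] ×1
left-to-right use order: c, a, d, n, e1, b, e
typing: ill-typed: an application expects T2 but receives ((T3 -> T3) -> T3 -> T3) -> T2 -> T3
ordered: ✗, fails simple typing
linear: ✗, a type mismatch blocks all five
affine: ✗, the type mismatch rejects it
relevant: ✗, not simply typable
unrestricted: ✗, fails simple typing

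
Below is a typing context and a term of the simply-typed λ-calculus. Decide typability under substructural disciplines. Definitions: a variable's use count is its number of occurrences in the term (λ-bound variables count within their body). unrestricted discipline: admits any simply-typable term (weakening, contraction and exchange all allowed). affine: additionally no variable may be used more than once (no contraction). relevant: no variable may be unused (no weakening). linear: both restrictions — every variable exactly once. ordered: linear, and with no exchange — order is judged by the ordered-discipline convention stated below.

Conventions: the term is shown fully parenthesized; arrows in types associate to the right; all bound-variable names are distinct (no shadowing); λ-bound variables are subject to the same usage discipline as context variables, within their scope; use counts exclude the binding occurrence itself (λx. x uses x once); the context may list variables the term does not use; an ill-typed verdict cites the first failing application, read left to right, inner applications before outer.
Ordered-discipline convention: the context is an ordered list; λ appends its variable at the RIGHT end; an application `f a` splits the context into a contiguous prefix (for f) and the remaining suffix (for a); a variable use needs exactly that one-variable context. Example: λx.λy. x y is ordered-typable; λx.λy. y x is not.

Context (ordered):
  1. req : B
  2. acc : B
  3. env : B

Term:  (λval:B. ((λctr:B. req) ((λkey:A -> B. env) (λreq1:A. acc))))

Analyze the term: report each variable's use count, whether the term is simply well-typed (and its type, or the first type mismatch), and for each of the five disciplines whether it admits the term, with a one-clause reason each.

use counts: req: 1×; acc: 1×; env: 1×; val (bound): 0×; ctr (bound): 0×; key (bound): 0×; req1 (bound): 0×
use order (left to right): req, env, acc
typing: well-typed at B -> B
ordered: ✗ — unused: val, ctr, key, req1 — weakening required
linear: ✗ — unused: val, ctr, key, req1 — weakening required
affine: ✓ — no duplicate uses among req, acc, env, val, ctr, key, req1
relevant: ✗ — unused: val, ctr, key, req1 — weakening required
unrestricted: ✓ — well-typed at B -> B; no restrictions here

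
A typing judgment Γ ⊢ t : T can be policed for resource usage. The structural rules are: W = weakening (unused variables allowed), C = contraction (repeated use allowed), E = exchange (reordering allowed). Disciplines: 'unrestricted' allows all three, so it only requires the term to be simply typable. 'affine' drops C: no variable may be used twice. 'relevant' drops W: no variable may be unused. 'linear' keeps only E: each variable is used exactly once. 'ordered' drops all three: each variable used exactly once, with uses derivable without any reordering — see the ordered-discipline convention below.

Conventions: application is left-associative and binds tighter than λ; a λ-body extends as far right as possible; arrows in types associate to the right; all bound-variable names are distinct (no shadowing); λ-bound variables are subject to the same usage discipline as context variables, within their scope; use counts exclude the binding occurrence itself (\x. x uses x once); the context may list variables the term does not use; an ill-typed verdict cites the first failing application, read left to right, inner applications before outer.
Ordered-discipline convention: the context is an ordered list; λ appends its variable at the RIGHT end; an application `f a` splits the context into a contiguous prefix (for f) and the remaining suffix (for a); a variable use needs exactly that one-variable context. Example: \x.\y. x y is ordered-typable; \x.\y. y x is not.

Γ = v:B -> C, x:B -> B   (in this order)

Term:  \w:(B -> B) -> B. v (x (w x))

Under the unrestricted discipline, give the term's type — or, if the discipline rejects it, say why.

term : ((B -> B) -> B) -> C
use counts: v=1; x=2; w [bound]=1
use order (left to right): v, x, w, x
typing: ✓ — ((B -> B) -> B) -> C
all disciplines: ordered ✗, linear ✗, affine ✗, relevant ✓, unrestricted ✓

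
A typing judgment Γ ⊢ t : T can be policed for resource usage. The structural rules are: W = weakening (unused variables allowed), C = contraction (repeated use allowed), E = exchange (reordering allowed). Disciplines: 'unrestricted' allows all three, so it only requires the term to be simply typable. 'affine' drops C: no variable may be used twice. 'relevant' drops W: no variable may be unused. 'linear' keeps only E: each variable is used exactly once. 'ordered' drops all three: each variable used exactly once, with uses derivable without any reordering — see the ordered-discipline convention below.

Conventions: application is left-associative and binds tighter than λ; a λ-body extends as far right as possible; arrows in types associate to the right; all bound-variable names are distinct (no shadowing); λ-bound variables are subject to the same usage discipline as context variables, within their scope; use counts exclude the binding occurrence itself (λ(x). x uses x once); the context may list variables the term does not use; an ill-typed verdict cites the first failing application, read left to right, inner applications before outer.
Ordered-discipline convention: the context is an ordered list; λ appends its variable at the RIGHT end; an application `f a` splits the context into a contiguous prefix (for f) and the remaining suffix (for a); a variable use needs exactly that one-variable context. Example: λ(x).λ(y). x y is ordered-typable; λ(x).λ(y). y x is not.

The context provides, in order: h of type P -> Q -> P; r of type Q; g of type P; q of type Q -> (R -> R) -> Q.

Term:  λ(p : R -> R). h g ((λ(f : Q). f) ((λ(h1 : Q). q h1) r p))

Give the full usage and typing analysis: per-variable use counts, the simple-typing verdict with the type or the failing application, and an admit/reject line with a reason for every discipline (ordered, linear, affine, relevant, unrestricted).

variable uses: h=1, r=1, g=1, q=1, p (bound)=1, f (bound)=1, h1 (bound)=1
order of uses: h, g, f, q, h1, r, p
typing: well-typed at (R -> R) -> P
ordered ✗ (no ordered split (uses run h, g, f, q, h1, r, p))
linear ✓ (single use per variable (h, r, g, q, p, f, h1))
affine ✓ (no duplicate uses among h, r, g, q, p, f, h1)
relevant ✓ (h, r, g, q, p, f, h1: all used, weakening unneeded)
unrestricted ✓ (type-checks ((R -> R) -> P) and nothing is barred)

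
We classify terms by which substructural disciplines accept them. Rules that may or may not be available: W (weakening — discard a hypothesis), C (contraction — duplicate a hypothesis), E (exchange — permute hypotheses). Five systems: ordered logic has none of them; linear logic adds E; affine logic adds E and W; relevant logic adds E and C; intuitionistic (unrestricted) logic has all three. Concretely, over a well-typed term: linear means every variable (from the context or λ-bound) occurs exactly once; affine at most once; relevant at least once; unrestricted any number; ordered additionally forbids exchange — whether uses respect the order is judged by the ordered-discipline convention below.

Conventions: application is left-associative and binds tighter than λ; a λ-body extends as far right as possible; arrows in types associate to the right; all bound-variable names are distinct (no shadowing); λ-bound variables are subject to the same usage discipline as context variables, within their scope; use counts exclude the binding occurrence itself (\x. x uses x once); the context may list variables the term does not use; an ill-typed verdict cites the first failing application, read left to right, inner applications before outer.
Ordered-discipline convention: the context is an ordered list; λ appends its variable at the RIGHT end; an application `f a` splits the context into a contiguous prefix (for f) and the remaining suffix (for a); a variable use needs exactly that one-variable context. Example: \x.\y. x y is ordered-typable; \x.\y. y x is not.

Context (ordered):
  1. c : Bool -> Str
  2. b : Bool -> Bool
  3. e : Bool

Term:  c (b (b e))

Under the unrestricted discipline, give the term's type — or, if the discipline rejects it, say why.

term : Str
usage: c ×1; b ×2; e ×1
left-to-right use order: c, b, b, e
typing: well-typed — term : Str
per-discipline verdicts: ordered ✗ · linear ✗ · affine ✗ · relevant ✓ · unrestricted ✓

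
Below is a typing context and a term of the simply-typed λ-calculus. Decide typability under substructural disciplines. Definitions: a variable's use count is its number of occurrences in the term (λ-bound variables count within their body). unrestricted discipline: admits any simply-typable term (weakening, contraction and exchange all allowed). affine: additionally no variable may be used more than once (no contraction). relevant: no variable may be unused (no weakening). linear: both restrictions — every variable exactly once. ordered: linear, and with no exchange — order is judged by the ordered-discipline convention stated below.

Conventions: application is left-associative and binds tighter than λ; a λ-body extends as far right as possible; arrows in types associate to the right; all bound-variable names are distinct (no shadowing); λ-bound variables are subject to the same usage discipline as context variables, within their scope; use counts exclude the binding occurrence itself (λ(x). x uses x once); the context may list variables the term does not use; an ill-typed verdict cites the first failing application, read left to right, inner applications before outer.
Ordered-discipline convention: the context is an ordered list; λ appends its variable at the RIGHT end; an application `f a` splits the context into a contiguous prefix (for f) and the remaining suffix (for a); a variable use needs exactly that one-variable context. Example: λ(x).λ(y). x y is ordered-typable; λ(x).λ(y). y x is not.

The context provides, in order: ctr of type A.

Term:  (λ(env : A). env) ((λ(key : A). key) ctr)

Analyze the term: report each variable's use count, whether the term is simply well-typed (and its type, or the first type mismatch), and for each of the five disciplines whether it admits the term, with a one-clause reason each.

counts: ctr ×1; env (bound) ×1; key (bound) ×1
uses in reading order: env, key, ctr
typing: ✓ — A
ordered: ✓, one use each (ctr, env, key); ordered split holds
linear: ✓, each of ctr, env, key used exactly once
affine: ✓, at most one use each (ctr, env, key)
relevant: ✓, every one of ctr, env, key appears
unrestricted: ✓, type-checks (A) and nothing is barred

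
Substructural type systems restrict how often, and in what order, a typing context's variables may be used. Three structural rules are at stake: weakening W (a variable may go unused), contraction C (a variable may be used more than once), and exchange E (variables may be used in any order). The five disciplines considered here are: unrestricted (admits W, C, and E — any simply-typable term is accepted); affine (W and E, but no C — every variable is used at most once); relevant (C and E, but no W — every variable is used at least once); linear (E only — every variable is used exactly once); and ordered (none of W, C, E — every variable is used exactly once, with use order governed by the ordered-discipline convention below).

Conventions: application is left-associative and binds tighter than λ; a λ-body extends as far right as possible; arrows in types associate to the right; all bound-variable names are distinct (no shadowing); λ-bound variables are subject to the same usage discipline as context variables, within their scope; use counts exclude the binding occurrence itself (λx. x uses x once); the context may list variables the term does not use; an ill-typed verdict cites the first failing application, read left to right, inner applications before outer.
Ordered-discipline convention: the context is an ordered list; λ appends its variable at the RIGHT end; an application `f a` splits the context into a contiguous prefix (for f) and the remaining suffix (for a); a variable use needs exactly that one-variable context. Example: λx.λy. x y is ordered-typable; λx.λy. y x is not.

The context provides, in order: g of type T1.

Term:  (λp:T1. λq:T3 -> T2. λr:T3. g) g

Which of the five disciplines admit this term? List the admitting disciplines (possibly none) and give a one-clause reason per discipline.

admitted by: unrestricted
usage: g=2, p (λ-bound)=0, q (λ-bound)=0, r (λ-bound)=0
order of uses: g, g
typing: well-typed at (T3 -> T2) -> T3 -> T1
ordered: ✗, uses contraction: g ×2; p, q, r left unused
linear: ✗, uses contraction: g ×2; p, q, r left unused
affine: ✗, uses contraction: g ×2
relevant: ✗, p, q, r left unused
unrestricted: ✓, well-typed at (T3 -> T2) -> T3 -> T1; no restrictions here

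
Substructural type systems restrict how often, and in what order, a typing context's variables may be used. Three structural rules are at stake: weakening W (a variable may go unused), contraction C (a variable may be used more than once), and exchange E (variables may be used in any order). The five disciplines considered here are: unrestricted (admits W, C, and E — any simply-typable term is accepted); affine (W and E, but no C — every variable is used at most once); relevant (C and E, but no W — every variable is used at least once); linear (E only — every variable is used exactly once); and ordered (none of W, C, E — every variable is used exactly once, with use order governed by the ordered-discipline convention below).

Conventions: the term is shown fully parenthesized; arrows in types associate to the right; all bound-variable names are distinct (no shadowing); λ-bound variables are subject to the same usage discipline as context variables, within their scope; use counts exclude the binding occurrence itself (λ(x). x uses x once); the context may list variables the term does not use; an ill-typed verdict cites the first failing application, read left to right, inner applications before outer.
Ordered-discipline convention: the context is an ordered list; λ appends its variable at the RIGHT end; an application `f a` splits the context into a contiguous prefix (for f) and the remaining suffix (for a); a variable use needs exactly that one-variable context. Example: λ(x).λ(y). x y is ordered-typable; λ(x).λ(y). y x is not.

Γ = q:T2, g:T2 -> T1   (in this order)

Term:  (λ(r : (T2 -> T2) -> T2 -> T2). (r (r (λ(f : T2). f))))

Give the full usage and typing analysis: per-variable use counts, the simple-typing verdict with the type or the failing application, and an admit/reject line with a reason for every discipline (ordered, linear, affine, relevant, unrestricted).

use counts: q ×0; g ×0; r (bound) ×2; f (bound) ×1
order of uses: r, r, f
typing: well-typed at ((T2 -> T2) -> T2 -> T2) -> T2 -> T2
ordered: ✗, repeated use of r ×2; unused: q, g — weakening required
linear: ✗, repeated use of r ×2; unused: q, g — weakening required
affine: ✗, repeated use of r ×2
relevant: ✗, unused: q, g — weakening required
unrestricted: ✓, type-checks (((T2 -> T2) -> T2 -> T2) -> T2 -> T2) and nothing is barred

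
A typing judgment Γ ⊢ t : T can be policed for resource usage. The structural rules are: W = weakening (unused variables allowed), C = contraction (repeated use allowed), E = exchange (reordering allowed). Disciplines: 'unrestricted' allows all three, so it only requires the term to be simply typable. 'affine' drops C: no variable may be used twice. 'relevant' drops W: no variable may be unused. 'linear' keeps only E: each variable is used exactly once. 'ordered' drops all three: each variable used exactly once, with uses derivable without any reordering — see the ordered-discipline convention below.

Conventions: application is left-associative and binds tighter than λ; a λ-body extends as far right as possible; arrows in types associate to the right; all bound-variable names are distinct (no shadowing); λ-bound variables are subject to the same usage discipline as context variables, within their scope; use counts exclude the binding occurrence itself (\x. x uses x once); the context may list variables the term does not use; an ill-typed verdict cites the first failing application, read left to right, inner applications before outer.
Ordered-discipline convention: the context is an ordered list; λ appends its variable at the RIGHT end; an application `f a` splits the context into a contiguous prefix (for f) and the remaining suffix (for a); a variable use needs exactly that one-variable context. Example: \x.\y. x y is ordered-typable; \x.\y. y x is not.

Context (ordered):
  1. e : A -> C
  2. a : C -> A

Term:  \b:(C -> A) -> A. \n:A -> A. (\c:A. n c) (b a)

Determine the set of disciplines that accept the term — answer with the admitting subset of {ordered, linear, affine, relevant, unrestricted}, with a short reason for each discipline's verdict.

admitted by: affine, unrestricted
variable uses: e: 0, a: 1, b (λ-bound): 1, n (λ-bound): 1, c (λ-bound): 1
use order (left to right): n, c, b, a
typing: ✓ — ((C -> A) -> A) -> (A -> A) -> A
ordered ✗ (e never used (weakening))
linear ✗ (e never used (weakening))
affine ✓ (e, a, b, n, c: no repeats, contraction unneeded)
relevant ✗ (e never used (weakening))
unrestricted ✓ (type-checks (((C -> A) -> A) -> (A -> A) -> A) and nothing is barred)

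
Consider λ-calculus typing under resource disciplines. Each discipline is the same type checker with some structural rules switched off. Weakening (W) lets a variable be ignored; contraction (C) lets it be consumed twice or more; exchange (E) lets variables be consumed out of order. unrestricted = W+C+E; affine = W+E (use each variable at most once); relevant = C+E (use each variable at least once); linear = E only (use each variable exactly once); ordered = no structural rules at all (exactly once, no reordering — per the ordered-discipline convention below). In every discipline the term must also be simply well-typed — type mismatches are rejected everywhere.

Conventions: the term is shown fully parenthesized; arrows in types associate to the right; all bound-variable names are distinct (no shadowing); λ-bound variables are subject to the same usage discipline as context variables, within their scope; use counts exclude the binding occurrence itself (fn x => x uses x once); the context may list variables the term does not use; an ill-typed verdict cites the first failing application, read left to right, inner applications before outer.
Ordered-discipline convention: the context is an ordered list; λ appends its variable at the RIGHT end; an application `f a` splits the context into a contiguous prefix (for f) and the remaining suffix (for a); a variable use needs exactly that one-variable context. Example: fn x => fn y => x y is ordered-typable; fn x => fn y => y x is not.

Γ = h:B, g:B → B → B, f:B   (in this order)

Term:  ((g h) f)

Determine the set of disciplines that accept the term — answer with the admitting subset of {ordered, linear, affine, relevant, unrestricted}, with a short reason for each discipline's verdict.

admitting disciplines: linear, affine, relevant, unrestricted
usage: h ×1, g ×1, f ×1
order of uses: g, h, f
typing: well-typed at B
ordered: ✗, no contiguous prefix/suffix split fits g, h, f
linear: ✓, each of h, g, f used exactly once
affine: ✓, no duplicate uses among h, g, f
relevant: ✓, none of h, g, f goes unused
unrestricted: ✓, well-typed at B; no restrictions here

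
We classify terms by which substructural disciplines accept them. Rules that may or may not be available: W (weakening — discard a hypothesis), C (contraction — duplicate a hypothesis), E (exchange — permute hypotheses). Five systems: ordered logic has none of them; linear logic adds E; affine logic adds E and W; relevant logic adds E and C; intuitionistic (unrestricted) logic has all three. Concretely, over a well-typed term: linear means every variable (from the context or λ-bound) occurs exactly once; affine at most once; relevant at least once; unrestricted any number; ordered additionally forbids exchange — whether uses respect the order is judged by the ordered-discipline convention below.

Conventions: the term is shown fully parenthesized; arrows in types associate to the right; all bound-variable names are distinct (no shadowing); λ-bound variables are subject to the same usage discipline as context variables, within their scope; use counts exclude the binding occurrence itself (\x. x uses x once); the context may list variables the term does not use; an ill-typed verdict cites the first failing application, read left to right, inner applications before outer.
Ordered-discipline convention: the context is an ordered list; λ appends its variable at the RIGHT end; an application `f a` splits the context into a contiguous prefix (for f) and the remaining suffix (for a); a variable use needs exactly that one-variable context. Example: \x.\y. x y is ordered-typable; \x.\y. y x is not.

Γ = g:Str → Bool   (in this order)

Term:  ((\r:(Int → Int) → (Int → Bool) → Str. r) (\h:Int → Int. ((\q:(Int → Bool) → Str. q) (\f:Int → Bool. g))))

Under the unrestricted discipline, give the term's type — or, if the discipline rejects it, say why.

not well-typed under unrestricted — the type mismatch rejects it
usage: g ×1, r [bound] ×1, h [bound] ×0, q [bound] ×1, f [bound] ×0
use order (left to right): r, q, g
typing: ill-typed: an application expects (Int → Bool) → Str but receives (Int → Bool) → Str → Bool
all disciplines: ordered ✗ · linear ✗ · affine ✗ · relevant ✗ · unrestricted ✗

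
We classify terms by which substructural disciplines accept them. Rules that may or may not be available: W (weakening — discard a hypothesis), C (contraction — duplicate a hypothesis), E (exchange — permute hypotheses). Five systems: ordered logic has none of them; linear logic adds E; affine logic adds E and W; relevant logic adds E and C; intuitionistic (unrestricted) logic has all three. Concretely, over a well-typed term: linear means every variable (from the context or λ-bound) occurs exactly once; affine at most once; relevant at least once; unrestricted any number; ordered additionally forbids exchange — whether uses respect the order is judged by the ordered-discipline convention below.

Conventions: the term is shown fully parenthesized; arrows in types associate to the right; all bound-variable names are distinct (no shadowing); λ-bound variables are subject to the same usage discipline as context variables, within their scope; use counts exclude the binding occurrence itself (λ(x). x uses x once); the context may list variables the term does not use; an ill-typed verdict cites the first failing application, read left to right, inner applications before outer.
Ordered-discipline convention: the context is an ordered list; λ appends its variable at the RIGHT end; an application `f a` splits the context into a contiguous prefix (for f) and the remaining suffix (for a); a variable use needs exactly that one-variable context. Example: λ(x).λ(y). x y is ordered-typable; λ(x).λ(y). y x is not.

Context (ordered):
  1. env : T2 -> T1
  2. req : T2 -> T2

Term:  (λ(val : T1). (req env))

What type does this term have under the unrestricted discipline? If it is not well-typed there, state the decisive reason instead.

not well-typed under unrestricted — not simply typable
usage: env: 1, req: 1, val [bound]: 0
use order (left to right): req, env
typing: ill-typed: a function awaiting T2 gets T2 -> T1
across the five disciplines: ordered ✗ | linear ✗ | affine ✗ | relevant ✗ | unrestricted ✗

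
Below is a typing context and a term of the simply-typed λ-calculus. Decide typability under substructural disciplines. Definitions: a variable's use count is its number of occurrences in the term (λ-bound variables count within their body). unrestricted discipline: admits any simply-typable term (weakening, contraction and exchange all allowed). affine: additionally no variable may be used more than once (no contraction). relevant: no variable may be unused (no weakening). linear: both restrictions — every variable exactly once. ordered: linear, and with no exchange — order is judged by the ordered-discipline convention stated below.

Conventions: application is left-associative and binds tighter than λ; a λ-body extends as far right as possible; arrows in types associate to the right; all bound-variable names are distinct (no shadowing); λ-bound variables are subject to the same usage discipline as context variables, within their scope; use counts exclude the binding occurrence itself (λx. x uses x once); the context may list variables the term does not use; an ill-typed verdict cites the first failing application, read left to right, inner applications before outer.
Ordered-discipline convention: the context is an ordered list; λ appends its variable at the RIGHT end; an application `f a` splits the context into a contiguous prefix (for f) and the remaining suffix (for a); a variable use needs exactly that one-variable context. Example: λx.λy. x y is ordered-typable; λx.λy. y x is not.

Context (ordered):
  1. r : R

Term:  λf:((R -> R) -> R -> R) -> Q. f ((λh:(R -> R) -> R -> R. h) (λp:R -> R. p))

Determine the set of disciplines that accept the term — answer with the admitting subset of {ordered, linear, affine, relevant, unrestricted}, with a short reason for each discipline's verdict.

admitted in: affine, unrestricted
usage: r=0, f (bound)=1, h (bound)=1, p (bound)=1
order of uses: f, h, p
typing: ✓ — (((R -> R) -> R -> R) -> Q) -> Q
ordered ✗ (r left unused)
linear ✗ (r left unused)
affine ✓ (r, f, h, p: no repeats, contraction unneeded)
relevant ✗ (r left unused)
unrestricted ✓ (simply typable at (((R -> R) -> R -> R) -> Q) -> Q; W, C, E all held)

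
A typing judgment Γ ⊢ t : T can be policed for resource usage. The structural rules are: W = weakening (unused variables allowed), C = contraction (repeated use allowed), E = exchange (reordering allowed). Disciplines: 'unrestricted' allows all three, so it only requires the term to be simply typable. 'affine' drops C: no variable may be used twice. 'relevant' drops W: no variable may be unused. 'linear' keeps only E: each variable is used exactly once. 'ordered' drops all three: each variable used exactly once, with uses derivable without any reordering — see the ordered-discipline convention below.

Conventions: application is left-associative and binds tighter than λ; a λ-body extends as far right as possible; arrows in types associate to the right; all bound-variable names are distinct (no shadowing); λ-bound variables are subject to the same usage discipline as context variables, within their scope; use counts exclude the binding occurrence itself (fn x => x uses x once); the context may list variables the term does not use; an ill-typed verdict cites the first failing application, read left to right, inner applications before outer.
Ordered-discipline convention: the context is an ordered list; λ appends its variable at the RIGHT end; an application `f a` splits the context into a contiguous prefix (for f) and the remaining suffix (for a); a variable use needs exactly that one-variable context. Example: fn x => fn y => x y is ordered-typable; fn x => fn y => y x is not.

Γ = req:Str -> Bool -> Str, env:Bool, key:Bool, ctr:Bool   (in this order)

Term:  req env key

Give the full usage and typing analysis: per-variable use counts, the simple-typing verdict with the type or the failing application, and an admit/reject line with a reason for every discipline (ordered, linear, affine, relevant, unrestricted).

variable uses: req: 1, env: 1, key: 1, ctr: 0
order of uses: req, env, key
typing: ill-typed: argument of type Bool where Str is required
ordered: ✗ — fails simple typing
linear: ✗ — a type mismatch blocks all five
affine: ✗ — the type mismatch rejects it
relevant: ✗ — not simply typable
unrestricted: ✗ — fails simple typing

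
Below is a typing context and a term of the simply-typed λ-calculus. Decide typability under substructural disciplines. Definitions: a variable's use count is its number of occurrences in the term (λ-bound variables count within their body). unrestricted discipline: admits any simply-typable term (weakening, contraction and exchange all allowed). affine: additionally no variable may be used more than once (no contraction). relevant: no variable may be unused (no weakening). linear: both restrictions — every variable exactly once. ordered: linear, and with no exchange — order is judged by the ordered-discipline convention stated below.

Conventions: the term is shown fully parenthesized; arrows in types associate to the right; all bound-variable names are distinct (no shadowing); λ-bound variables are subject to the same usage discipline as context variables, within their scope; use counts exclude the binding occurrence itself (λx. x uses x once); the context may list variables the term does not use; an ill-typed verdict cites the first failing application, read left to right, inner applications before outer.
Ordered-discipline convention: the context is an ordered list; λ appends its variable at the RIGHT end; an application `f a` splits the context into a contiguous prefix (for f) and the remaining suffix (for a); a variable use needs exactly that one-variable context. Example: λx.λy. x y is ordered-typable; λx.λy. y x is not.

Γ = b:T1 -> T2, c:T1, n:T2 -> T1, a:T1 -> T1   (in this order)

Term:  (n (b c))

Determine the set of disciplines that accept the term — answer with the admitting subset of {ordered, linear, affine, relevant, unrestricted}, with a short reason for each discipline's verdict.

admitted in: affine, unrestricted
use counts: b ×1; c ×1; n ×1; a ×0
order of uses: n, b, c
typing: the term checks, with type T1
ordered: ✗ — a never used (weakening)
linear: ✗ — a never used (weakening)
affine: ✓ — b, c, n, a: no repeats, contraction unneeded
relevant: ✗ — a never used (weakening)
unrestricted: ✓ — simply typable at T1; W, C, E all held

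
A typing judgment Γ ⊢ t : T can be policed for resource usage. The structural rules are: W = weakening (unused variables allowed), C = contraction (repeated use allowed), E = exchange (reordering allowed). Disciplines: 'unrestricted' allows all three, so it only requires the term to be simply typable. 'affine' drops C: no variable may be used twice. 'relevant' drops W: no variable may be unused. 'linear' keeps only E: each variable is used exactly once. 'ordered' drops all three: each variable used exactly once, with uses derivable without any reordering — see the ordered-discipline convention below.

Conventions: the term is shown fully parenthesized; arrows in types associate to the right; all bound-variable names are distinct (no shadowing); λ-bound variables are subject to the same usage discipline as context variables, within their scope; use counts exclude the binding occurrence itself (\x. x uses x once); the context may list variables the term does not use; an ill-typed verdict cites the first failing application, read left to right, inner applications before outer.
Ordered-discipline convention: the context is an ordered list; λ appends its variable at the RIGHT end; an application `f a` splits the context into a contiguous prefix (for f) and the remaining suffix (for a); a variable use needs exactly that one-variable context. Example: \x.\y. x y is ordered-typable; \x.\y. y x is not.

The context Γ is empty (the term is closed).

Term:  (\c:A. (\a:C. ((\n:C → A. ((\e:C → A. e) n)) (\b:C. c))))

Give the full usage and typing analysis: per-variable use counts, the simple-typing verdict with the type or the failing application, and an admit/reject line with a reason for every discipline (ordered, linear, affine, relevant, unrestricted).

usage: c (bound): 1×; a (bound): 0×; n (bound): 1×; e (bound): 1×; b (bound): 0×
use order (left to right): e, n, c
typing: ✓ — A → C → C → A
ordered ✗ (needs weakening: a, b unused)
linear ✗ (needs weakening: a, b unused)
affine ✓ (c, a, n, e, b: no repeats, contraction unneeded)
relevant ✗ (needs weakening: a, b unused)
unrestricted ✓ (simply typable at A → C → C → A; W, C, E all held)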